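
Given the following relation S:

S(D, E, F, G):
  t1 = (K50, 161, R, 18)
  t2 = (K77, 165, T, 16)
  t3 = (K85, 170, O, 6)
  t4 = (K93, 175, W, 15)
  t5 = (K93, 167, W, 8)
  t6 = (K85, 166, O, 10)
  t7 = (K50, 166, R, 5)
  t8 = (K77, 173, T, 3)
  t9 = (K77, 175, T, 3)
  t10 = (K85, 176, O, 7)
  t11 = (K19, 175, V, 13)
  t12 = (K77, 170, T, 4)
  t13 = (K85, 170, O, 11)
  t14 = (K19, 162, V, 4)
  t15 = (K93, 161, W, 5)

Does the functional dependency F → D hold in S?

Yes

F=R: rows 1, 7 → D = K50, K50 ✓
F=T: rows 2, 8, 9, 12 → D = K77, K77, K77, K77 ✓
F=O: rows 3, 6, 10, 13 → D = K85, K85, K85, K85 ✓
F=W: rows 4, 5, 15 → D = K93, K93, K93 ✓
F=V: rows 11, 14 → D = K19, K19 ✓
Every F value is associated with a single D value, so F → D holds.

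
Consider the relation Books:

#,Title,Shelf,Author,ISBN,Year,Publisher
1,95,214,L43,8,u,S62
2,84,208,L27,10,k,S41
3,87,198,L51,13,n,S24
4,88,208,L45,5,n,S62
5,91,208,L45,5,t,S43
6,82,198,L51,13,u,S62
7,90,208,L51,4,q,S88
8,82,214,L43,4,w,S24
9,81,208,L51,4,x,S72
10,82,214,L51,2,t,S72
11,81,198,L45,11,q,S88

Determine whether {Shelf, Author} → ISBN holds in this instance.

No

(Shelf=214, Author=L43): rows 1, 8 → ISBN takes values {8, 4} — violation
(Shelf=208, Author=L27): row 2 → ISBN = 10 ✓
(Shelf=198, Author=L51): rows 3, 6 → ISBN = 13, 13 ✓
(Shelf=208, Author=L45): rows 4, 5 → ISBN = 5, 5 ✓
(Shelf=208, Author=L51): rows 7, 9 → ISBN = 4, 4 ✓
(Shelf=214, Author=L51): row 10 → ISBN = 2 ✓
(Shelf=198, Author=L45): row 11 → ISBN = 11 ✓
Two rows agree on {Shelf, Author} but differ on ISBN, so {Shelf, Author} → ISBN does not hold.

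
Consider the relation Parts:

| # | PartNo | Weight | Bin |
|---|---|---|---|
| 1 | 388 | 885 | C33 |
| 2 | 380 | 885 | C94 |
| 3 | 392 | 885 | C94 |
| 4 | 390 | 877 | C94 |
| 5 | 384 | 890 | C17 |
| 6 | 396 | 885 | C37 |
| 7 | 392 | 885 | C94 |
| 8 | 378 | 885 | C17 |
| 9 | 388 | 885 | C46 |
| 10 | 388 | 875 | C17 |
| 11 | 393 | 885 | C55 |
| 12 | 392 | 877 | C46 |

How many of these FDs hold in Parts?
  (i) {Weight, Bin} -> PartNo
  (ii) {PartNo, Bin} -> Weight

(i) {Weight, Bin} -> PartNo: (Weight=885, Bin=C94): rows 2, 3, 7 → PartNo takes values {380, 392} — violation — fails.
(ii) {PartNo, Bin} -> Weight: every LHS value maps to a single RHS value — holds.
1 of the 2 dependencies holds.

1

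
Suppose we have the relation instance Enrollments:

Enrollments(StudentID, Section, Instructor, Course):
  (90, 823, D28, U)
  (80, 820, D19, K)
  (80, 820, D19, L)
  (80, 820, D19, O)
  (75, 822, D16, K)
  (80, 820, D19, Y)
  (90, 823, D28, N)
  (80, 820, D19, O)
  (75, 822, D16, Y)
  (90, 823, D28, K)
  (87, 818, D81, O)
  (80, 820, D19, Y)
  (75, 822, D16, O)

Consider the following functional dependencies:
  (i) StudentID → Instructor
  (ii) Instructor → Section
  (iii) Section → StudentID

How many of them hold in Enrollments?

(i) StudentID → Instructor: every LHS value maps to a single RHS value — holds.
(ii) Instructor → Section: every LHS value maps to a single RHS value — holds.
(iii) Section → StudentID: every LHS value maps to a single RHS value — holds.
3 of the 3 dependencies hold.

3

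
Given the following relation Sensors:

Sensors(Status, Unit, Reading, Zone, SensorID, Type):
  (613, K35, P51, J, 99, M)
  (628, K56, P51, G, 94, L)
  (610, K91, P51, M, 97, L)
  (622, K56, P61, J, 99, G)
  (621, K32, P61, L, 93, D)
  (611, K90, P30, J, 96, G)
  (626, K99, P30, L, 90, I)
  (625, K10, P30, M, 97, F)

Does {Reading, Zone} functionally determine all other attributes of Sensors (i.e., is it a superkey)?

Yes

All 8 rows have distinct {Reading, Zone} values, so {Reading, Zone} → (all attributes) holds and {Reading, Zone} is a superkey.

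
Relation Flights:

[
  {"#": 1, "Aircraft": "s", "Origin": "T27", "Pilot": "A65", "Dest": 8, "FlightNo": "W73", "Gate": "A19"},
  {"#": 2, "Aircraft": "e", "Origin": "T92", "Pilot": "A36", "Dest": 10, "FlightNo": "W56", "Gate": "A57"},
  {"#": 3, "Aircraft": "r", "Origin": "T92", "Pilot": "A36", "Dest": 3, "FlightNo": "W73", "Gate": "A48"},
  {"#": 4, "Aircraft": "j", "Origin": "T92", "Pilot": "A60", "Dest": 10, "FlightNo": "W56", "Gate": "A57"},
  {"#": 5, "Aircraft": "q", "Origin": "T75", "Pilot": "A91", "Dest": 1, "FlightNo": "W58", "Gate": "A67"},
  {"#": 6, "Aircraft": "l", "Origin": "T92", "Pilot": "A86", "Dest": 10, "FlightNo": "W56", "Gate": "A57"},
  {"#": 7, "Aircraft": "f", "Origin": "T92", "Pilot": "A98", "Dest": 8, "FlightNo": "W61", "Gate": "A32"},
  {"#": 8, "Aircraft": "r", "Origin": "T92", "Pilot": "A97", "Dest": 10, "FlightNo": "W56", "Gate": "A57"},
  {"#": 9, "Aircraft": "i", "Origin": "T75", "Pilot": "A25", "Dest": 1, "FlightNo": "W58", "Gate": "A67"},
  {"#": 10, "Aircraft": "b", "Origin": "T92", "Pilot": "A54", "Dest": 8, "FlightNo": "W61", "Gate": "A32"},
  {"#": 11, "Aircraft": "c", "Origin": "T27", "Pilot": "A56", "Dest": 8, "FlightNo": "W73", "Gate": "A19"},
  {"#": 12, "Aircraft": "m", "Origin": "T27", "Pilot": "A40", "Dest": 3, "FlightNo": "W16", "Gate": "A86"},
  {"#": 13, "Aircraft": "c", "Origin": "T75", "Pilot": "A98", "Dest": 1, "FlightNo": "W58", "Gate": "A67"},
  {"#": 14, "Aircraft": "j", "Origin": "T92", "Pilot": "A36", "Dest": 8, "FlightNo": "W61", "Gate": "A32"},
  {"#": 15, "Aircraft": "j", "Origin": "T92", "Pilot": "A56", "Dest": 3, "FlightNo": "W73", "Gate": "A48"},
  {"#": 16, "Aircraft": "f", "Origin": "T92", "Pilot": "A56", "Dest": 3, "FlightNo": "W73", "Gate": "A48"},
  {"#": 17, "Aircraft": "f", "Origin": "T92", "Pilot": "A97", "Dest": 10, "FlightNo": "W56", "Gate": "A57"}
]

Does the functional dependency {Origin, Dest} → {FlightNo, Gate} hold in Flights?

Yes

(Origin=T27, Dest=8): rows 1, 11 → {FlightNo,Gate} = (W73, A19), (W73, A19) ✓
(Origin=T92, Dest=10): rows 2, 4, 6, 8, 17 → {FlightNo,Gate} = (W56, A57), (W56, A57), (W56, A57), (W56, A57), (W56, A57) ✓
(Origin=T92, Dest=3): rows 3, 15, 16 → {FlightNo,Gate} = (W73, A48), (W73, A48), (W73, A48) ✓
(Origin=T75, Dest=1): rows 5, 9, 13 → {FlightNo,Gate} = (W58, A67), (W58, A67), (W58, A67) ✓
(Origin=T92, Dest=8): rows 7, 10, 14 → {FlightNo,Gate} = (W61, A32), (W61, A32), (W61, A32) ✓
(Origin=T27, Dest=3): row 12 → {FlightNo,Gate} = (W16, A86) ✓
Every {Origin, Dest} value is associated with a single {FlightNo, Gate} value, so {Origin, Dest} → {FlightNo, Gate} holds.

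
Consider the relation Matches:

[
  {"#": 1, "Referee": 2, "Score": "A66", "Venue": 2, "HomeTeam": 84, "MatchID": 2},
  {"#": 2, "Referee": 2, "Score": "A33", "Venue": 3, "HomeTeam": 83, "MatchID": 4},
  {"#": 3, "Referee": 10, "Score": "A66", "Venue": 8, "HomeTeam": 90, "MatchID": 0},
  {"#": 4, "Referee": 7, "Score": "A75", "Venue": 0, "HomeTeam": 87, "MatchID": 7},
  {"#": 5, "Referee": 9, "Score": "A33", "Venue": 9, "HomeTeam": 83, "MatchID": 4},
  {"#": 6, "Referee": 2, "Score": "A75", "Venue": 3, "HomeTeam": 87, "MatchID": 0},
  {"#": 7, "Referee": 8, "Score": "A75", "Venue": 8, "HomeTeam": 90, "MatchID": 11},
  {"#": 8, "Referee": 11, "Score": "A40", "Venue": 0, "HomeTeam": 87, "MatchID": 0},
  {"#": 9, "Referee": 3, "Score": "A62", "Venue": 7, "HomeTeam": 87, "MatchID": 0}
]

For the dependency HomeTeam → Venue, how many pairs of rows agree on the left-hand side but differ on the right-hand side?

HomeTeam=83: violating pairs (2,5) — 1 pair.
HomeTeam=90: all 2 rows agree on Venue — 0 pairs.
HomeTeam=87: violating pairs (4,6), (4,9), (6,8), (6,9), (8,9) — 5 pairs.

6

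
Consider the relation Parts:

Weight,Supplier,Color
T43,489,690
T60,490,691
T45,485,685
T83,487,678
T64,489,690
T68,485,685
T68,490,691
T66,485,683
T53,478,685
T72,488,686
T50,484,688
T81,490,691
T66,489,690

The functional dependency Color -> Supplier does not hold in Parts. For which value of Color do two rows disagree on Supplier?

Color=690: 3 rows → Supplier = 489, 489, 489 ✓
Color=691: 3 rows → Supplier = 490, 490, 490 ✓
Color=685: 3 rows → Supplier takes values {485, 478} — violation
Color=678: 1 row → Supplier = 487 ✓
Color=683: 1 row → Supplier = 485 ✓
Color=686: 1 row → Supplier = 488 ✓
Color=688: 1 row → Supplier = 484 ✓
The only Color value with inconsistent Supplier is Color=685.

685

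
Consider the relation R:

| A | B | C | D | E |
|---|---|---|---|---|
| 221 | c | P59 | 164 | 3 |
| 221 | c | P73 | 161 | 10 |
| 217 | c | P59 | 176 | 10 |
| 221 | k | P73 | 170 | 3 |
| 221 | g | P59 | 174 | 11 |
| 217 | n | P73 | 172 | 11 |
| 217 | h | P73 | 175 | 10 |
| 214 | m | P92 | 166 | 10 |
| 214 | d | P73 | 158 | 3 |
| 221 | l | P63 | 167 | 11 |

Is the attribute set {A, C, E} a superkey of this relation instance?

All 10 rows have distinct {A, C, E} values, so {A, C, E} → (all attributes) holds and {A, C, E} is a superkey.

Yes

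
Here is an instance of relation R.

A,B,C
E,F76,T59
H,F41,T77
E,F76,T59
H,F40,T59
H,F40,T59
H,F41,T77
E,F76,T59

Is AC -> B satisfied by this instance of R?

(A=E, C=T59): 3 rows → B = F76, F76, F76 ✓
(A=H, C=T77): 2 rows → B = F41, F41 ✓
(A=H, C=T59): 2 rows → B = F40, F40 ✓
Every AC value is associated with a single B value, so AC -> B holds.

Yes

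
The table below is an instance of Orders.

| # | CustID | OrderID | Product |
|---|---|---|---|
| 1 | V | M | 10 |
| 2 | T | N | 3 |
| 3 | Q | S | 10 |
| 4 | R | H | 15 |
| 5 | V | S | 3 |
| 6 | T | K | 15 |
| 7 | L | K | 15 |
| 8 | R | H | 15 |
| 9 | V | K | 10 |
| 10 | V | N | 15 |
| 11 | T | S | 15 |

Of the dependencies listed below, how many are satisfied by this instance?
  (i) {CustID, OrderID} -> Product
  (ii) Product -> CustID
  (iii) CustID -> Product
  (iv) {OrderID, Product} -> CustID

(i) {CustID, OrderID} -> Product: every LHS value maps to a single RHS value — holds.
(ii) Product -> CustID: Product=10: rows 1, 3, 9 → CustID takes values {V, Q} — violation; Product=3: rows 2, 5 → CustID takes values {T, V} — violation; Product=15: rows 4, 6, 7, 8, 10, 11 → CustID takes values {R, T, L, V} — violation — fails.
(iii) CustID -> Product: CustID=V: rows 1, 5, 9, 10 → Product takes values {10, 3, 15} — violation; CustID=T: rows 2, 6, 11 → Product takes values {3, 15} — violation — fails.
(iv) {OrderID, Product} -> CustID: (OrderID=K, Product=15): rows 6, 7 → CustID takes values {T, L} — violation — fails.
1 of the 4 dependencies holds.

1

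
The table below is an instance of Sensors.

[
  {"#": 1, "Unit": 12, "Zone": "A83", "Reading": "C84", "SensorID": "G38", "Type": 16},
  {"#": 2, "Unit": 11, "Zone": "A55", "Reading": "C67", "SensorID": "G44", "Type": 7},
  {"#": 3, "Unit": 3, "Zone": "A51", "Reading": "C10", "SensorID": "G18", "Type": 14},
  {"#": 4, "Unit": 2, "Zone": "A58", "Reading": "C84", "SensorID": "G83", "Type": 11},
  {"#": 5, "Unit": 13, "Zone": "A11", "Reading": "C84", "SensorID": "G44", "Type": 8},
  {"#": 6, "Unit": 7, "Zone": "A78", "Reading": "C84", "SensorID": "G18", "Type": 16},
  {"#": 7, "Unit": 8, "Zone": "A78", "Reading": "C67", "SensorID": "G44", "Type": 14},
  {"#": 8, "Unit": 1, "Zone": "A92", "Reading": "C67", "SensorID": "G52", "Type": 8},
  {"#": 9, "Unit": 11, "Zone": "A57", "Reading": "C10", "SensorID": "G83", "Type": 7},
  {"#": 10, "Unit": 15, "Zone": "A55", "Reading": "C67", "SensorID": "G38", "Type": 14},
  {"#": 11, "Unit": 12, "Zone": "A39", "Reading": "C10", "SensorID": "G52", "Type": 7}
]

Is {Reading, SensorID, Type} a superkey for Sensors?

Yes

All 11 rows have distinct {Reading, SensorID, Type} values, so {Reading, SensorID, Type} → (all attributes) holds and {Reading, SensorID, Type} is a superkey.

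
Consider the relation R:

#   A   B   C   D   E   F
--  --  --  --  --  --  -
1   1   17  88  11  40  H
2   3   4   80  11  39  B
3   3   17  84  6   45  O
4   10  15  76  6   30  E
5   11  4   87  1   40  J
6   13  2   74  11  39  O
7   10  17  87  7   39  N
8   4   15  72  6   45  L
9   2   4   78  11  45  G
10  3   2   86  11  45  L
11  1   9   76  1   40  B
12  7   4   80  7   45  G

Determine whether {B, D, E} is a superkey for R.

All 12 rows have distinct {B, D, E} values, so {B, D, E} → (all attributes) holds and {B, D, E} is a superkey.

Yes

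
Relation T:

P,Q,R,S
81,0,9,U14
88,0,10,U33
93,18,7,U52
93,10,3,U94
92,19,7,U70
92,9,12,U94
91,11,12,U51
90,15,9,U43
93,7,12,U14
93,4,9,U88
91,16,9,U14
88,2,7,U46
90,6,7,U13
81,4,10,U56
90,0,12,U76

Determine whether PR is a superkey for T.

All 15 rows have distinct PR values, so PR → (all attributes) holds and PR is a superkey.

Yes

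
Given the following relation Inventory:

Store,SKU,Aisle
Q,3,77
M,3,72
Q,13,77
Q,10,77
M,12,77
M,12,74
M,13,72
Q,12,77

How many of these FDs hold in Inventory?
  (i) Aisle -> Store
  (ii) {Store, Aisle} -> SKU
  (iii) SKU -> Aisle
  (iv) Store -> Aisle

0

(i) Aisle -> Store: Aisle=77: 5 rows → Store takes values {Q, M} — violation — fails.
(ii) {Store, Aisle} -> SKU: (Store=Q, Aisle=77): 4 rows → SKU takes values {3, 13, 10, 12} — violation; (Store=M, Aisle=72): 2 rows → SKU takes values {3, 13} — violation — fails.
(iii) SKU -> Aisle: SKU=3: 2 rows → Aisle takes values {77, 72} — violation; SKU=13: 2 rows → Aisle takes values {77, 72} — violation; SKU=12: 3 rows → Aisle takes values {77, 74} — violation — fails.
(iv) Store -> Aisle: Store=M: 4 rows → Aisle takes values {72, 77, 74} — violation — fails.
None of the 4 dependencies hold.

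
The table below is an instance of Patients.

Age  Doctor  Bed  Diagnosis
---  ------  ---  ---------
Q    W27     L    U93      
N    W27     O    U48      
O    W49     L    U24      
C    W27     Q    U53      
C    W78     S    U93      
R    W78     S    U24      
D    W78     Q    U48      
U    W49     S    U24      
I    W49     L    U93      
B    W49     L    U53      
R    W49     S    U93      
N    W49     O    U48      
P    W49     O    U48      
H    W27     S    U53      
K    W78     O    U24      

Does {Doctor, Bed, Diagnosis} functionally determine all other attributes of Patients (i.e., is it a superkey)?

Two distinct rows share (Doctor=W49, Bed=O, Diagnosis=U48), so {Doctor, Bed, Diagnosis} does not determine every attribute — not a superkey.

No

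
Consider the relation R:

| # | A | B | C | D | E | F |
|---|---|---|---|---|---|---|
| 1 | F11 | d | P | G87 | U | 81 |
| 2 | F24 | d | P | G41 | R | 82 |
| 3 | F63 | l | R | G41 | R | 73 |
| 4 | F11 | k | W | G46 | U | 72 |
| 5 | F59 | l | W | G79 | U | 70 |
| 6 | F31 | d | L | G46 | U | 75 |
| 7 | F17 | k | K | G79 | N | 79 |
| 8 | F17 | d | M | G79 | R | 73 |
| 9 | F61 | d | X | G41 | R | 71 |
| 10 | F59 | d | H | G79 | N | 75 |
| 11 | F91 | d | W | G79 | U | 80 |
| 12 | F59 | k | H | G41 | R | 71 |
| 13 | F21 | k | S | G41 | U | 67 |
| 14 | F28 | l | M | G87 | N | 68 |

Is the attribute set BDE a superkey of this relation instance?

Rows 2 and 9 have the same BDE value (B=d, D=G41, E=R) but are distinct tuples, so BDE does not determine every attribute — not a superkey.

No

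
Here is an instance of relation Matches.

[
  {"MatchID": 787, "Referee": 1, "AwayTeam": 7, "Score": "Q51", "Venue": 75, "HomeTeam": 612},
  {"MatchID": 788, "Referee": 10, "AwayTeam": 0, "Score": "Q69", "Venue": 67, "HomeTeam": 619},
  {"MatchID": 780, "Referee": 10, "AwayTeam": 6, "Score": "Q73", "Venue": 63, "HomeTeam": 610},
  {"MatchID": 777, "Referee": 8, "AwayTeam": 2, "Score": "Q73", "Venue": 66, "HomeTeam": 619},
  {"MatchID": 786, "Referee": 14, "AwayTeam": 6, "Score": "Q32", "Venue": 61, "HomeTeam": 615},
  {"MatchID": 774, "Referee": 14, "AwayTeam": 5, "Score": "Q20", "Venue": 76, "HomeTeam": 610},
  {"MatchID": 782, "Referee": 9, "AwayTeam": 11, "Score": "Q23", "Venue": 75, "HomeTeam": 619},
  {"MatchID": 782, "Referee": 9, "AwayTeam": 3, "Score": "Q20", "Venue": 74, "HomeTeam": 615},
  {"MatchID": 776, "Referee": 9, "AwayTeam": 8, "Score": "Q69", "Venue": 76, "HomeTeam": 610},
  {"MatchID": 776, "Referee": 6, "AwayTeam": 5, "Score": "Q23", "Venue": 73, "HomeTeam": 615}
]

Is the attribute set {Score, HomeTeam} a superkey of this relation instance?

All 10 rows have distinct {Score, HomeTeam} values, so {Score, HomeTeam} → (all attributes) holds and {Score, HomeTeam} is a superkey.

Yes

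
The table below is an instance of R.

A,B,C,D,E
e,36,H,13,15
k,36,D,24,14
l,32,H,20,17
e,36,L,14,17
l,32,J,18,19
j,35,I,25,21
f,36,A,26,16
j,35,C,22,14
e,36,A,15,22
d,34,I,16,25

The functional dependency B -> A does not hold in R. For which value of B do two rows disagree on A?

B=36: 5 rows → A takes values {e, k, f} — violation
B=32: 2 rows → A = l, l ✓
B=35: 2 rows → A = j, j ✓
B=34: 1 row → A = d ✓
The only B value with inconsistent A is B=36.

36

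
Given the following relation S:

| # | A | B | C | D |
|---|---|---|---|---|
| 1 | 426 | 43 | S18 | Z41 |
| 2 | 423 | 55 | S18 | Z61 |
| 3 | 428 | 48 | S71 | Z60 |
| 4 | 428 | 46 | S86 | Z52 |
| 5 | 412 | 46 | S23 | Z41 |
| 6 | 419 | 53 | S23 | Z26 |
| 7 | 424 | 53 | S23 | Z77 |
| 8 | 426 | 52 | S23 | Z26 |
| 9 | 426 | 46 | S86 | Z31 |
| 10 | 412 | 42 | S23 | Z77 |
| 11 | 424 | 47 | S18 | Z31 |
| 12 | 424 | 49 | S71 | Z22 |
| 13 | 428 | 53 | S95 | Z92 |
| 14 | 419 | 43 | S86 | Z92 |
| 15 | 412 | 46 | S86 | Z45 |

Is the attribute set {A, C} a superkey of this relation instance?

No

Rows 5 and 10 have the same {A, C} value (A=412, C=S23) but are distinct tuples, so {A, C} does not determine every attribute — not a superkey.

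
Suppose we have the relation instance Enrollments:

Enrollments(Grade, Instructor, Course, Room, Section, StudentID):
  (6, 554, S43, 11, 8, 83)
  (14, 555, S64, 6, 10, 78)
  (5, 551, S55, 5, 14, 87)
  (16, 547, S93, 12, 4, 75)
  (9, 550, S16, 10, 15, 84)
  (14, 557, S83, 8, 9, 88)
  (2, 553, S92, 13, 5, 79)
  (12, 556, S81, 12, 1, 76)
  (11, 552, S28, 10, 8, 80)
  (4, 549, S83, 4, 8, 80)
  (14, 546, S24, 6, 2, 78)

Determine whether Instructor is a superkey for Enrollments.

Yes

All 11 rows have distinct Instructor values, so Instructor → (all attributes) holds and Instructor is a superkey.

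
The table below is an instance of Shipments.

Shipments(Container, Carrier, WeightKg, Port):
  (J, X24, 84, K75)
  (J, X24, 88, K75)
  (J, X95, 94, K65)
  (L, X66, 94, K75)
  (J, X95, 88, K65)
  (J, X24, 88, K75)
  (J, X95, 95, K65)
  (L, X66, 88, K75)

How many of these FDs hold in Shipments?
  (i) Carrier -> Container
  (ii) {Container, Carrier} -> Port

(i) Carrier -> Container: every LHS value maps to a single RHS value — holds.
(ii) {Container, Carrier} -> Port: every LHS value maps to a single RHS value — holds.
2 of the 2 dependencies hold.

2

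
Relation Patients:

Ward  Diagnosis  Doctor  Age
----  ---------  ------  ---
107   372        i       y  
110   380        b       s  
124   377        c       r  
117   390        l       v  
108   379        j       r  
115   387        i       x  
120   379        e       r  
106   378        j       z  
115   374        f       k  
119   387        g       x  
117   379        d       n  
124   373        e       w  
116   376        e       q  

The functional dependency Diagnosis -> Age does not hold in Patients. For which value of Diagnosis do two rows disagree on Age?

Diagnosis=372: 1 row → Age = y ✓
Diagnosis=380: 1 row → Age = s ✓
Diagnosis=377: 1 row → Age = r ✓
Diagnosis=390: 1 row → Age = v ✓
Diagnosis=379: 3 rows → Age takes values {r, n} — violation
Diagnosis=387: 2 rows → Age = x, x ✓
Diagnosis=378: 1 row → Age = z ✓
Diagnosis=374: 1 row → Age = k ✓
Diagnosis=373: 1 row → Age = w ✓
Diagnosis=376: 1 row → Age = q ✓
The only Diagnosis value with inconsistent Age is Diagnosis=379.

379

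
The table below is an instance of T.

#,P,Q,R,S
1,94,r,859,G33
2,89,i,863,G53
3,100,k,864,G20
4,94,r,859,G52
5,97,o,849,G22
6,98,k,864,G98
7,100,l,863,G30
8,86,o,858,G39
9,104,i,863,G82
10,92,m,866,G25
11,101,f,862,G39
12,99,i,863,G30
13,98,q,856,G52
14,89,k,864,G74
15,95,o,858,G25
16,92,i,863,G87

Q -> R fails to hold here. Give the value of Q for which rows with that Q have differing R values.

o

Q=r: rows 1, 4 → R = 859, 859 ✓
Q=i: rows 2, 9, 12, 16 → R = 863, 863, 863, 863 ✓
Q=k: rows 3, 6, 14 → R = 864, 864, 864 ✓
Q=o: rows 5, 8, 15 → R takes values {849, 858} — violation
Q=l: row 7 → R = 863 ✓
Q=m: row 10 → R = 866 ✓
Q=f: row 11 → R = 862 ✓
Q=q: row 13 → R = 856 ✓
The only Q value with inconsistent R is Q=o.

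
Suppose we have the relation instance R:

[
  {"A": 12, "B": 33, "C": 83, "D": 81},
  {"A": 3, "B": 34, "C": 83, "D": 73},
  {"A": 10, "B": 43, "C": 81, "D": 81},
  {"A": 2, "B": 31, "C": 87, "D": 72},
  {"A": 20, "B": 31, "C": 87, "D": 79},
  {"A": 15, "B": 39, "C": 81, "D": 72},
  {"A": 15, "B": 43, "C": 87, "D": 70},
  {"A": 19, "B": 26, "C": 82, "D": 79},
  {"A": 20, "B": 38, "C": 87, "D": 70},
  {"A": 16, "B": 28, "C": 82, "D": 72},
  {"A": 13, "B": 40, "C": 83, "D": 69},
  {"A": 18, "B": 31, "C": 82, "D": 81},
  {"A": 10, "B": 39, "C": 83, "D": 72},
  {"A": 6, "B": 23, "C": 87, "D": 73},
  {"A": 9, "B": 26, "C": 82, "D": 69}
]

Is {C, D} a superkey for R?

No

Two distinct rows share (C=87, D=70), so {C, D} does not determine every attribute — not a superkey.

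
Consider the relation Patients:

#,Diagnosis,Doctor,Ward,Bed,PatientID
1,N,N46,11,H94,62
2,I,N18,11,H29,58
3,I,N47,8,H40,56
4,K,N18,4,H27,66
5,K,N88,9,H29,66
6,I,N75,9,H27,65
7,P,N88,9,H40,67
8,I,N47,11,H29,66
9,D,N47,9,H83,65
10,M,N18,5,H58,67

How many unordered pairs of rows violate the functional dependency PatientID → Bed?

4

PatientID=66: violating pairs (4,5), (4,8) — 2 pairs.
PatientID=65: violating pairs (6,9) — 1 pair.
PatientID=67: violating pairs (7,10) — 1 pair.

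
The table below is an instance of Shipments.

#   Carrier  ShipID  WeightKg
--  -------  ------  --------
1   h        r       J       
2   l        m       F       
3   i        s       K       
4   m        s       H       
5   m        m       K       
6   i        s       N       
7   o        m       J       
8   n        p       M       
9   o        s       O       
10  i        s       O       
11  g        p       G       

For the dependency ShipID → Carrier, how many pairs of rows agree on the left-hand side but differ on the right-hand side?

11

ShipID=m: violating pairs (2,5), (2,7), (5,7) — 3 pairs.
ShipID=s: violating pairs (3,4), (3,9), (4,6), (4,9), (4,10), (6,9), (9,10) — 7 pairs.
ShipID=p: violating pairs (8,11) — 1 pair.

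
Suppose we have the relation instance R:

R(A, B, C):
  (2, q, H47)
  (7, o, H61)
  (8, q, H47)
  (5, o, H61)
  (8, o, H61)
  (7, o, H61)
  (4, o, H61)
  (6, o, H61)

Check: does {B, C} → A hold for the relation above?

No

(B=q, C=H47): 2 rows → A takes values {2, 8} — violation
(B=o, C=H61): 6 rows → A takes values {7, 5, 8, 4, 6} — violation
Two rows agree on {B, C} but differ on A, so {B, C} → A does not hold.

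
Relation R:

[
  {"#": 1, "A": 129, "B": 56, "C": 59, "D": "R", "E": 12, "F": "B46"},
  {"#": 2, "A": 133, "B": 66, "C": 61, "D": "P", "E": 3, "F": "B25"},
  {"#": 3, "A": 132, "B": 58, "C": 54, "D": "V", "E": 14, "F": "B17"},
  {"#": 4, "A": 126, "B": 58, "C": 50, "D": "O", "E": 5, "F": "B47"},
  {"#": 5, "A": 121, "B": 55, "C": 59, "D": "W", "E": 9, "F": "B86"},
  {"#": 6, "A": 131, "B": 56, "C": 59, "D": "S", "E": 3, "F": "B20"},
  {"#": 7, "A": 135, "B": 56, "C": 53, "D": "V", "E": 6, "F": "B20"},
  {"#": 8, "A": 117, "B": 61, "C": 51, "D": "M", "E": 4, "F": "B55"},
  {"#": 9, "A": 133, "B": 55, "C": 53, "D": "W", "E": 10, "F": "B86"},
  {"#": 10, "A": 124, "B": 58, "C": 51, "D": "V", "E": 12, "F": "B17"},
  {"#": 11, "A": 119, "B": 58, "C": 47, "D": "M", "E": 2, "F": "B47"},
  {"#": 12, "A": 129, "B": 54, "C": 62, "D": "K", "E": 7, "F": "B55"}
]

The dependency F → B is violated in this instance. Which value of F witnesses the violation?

B55

F=B46: row 1 → B = 56 ✓
F=B25: row 2 → B = 66 ✓
F=B17: rows 3, 10 → B = 58, 58 ✓
F=B47: rows 4, 11 → B = 58, 58 ✓
F=B86: rows 5, 9 → B = 55, 55 ✓
F=B20: rows 6, 7 → B = 56, 56 ✓
F=B55: rows 8, 12 → B takes values {61, 54} — violation
The only F value with inconsistent B is F=B55.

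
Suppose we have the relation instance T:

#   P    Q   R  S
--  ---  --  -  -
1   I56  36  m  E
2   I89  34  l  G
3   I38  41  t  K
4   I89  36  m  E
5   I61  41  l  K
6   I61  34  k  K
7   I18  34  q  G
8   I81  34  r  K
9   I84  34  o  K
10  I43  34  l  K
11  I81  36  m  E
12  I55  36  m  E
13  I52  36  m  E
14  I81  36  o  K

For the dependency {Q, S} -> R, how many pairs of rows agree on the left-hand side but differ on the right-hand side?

8

(Q=36, S=E): all 5 rows agree on R — 0 pairs.
(Q=34, S=G): violating pairs (2,7) — 1 pair.
(Q=41, S=K): violating pairs (3,5) — 1 pair.
(Q=34, S=K): violating pairs (6,8), (6,9), (6,10), (8,9), (8,10), (9,10) — 6 pairs.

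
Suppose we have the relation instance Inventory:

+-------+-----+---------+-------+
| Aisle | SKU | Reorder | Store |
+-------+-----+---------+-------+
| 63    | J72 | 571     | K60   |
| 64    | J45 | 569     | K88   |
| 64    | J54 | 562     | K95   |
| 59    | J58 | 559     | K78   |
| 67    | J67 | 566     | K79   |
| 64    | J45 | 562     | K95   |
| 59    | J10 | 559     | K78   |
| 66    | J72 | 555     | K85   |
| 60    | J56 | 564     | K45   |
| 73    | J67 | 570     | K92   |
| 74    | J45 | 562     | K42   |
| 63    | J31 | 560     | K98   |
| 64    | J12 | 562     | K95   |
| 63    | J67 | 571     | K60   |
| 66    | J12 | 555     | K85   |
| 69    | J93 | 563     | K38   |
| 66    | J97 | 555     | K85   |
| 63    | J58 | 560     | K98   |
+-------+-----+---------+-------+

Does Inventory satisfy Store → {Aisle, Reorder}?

Yes

Store=K60: 2 rows → {Aisle,Reorder} = (63, 571), (63, 571) ✓
Store=K88: 1 row → {Aisle,Reorder} = (64, 569) ✓
Store=K95: 3 rows → {Aisle,Reorder} = (64, 562), (64, 562), (64, 562) ✓
Store=K78: 2 rows → {Aisle,Reorder} = (59, 559), (59, 559) ✓
Store=K79: 1 row → {Aisle,Reorder} = (67, 566) ✓
Store=K85: 3 rows → {Aisle,Reorder} = (66, 555), (66, 555), (66, 555) ✓
Store=K45: 1 row → {Aisle,Reorder} = (60, 564) ✓
Store=K92: 1 row → {Aisle,Reorder} = (73, 570) ✓
Store=K42: 1 row → {Aisle,Reorder} = (74, 562) ✓
Store=K98: 2 rows → {Aisle,Reorder} = (63, 560), (63, 560) ✓
Store=K38: 1 row → {Aisle,Reorder} = (69, 563) ✓
Every Store value is associated with a single {Aisle, Reorder} value, so Store → {Aisle, Reorder} holds.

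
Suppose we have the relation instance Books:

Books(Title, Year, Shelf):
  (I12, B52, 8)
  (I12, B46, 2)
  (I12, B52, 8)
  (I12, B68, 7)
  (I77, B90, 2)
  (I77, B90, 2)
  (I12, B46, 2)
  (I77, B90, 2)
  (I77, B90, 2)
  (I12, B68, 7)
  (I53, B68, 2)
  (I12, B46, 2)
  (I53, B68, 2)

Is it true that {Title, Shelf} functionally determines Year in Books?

Yes

(Title=I12, Shelf=8): 2 rows → Year = B52, B52 ✓
(Title=I12, Shelf=2): 3 rows → Year = B46, B46, B46 ✓
(Title=I12, Shelf=7): 2 rows → Year = B68, B68 ✓
(Title=I77, Shelf=2): 4 rows → Year = B90, B90, B90, B90 ✓
(Title=I53, Shelf=2): 2 rows → Year = B68, B68 ✓
Every {Title, Shelf} value is associated with a single Year value, so {Title, Shelf} -> Year holds.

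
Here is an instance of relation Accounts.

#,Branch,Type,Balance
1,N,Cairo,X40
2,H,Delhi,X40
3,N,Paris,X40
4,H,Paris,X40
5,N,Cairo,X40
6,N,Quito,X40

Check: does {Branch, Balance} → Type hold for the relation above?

(Branch=N, Balance=X40): rows 1, 3, 5, 6 → Type takes values {Cairo, Paris, Quito} — violation
(Branch=H, Balance=X40): rows 2, 4 → Type takes values {Delhi, Paris} — violation
Two rows agree on {Branch, Balance} but differ on Type, so {Branch, Balance} → Type does not hold.

No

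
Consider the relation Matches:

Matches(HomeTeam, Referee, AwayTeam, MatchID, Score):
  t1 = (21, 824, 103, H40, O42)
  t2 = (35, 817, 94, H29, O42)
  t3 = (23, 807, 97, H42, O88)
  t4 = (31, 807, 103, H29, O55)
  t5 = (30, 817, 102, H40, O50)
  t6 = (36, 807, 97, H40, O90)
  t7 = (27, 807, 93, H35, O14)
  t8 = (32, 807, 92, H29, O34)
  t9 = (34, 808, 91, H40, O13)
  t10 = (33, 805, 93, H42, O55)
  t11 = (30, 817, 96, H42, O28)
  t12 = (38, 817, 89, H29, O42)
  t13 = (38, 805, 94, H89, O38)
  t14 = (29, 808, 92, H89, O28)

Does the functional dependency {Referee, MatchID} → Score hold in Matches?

No

(Referee=824, MatchID=H40): row 1 → Score = O42 ✓
(Referee=817, MatchID=H29): rows 2, 12 → Score = O42, O42 ✓
(Referee=807, MatchID=H42): row 3 → Score = O88 ✓
(Referee=807, MatchID=H29): rows 4, 8 → Score takes values {O55, O34} — violation
(Referee=817, MatchID=H40): row 5 → Score = O50 ✓
(Referee=807, MatchID=H40): row 6 → Score = O90 ✓
(Referee=807, MatchID=H35): row 7 → Score = O14 ✓
(Referee=808, MatchID=H40): row 9 → Score = O13 ✓
(Referee=805, MatchID=H42): row 10 → Score = O55 ✓
(Referee=817, MatchID=H42): row 11 → Score = O28 ✓
(Referee=805, MatchID=H89): row 13 → Score = O38 ✓
(Referee=808, MatchID=H89): row 14 → Score = O28 ✓
Two rows agree on {Referee, MatchID} but differ on Score, so {Referee, MatchID} → Score does not hold.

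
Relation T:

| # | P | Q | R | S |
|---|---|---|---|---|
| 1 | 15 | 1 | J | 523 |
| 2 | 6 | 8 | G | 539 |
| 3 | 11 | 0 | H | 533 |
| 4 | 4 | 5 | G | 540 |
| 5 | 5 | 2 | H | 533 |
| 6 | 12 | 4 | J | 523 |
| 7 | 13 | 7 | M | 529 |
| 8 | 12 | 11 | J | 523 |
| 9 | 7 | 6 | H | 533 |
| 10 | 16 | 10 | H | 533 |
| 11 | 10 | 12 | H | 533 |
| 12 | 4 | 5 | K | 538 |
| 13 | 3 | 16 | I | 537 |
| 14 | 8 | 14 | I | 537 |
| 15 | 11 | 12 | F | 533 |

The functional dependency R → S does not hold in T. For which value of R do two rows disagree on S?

G

R=J: rows 1, 6, 8 → S = 523, 523, 523 ✓
R=G: rows 2, 4 → S takes values {539, 540} — violation
R=H: rows 3, 5, 9, 10, 11 → S = 533, 533, 533, 533, 533 ✓
R=M: row 7 → S = 529 ✓
R=K: row 12 → S = 538 ✓
R=I: rows 13, 14 → S = 537, 537 ✓
R=F: row 15 → S = 533 ✓
The only R value with inconsistent S is R=G.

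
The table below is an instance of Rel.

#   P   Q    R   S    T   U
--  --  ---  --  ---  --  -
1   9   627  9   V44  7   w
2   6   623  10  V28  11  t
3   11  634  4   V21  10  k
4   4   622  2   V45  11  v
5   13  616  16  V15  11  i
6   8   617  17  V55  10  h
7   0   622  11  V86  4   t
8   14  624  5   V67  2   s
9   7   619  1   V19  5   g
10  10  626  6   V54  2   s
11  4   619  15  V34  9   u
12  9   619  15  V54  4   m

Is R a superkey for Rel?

No

Rows 11 and 12 have the same R value R=15 but are distinct tuples, so R does not determine every attribute — not a superkey.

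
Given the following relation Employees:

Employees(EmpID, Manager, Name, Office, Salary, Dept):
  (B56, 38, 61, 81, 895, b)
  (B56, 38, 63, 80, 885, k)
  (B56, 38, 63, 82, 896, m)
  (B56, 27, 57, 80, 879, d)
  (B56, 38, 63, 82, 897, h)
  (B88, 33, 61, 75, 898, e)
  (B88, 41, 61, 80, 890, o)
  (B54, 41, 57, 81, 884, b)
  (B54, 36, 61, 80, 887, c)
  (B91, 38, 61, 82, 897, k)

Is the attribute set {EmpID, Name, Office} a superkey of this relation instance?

Two distinct rows share (EmpID=B56, Name=63, Office=82), so {EmpID, Name, Office} does not determine every attribute — not a superkey.

No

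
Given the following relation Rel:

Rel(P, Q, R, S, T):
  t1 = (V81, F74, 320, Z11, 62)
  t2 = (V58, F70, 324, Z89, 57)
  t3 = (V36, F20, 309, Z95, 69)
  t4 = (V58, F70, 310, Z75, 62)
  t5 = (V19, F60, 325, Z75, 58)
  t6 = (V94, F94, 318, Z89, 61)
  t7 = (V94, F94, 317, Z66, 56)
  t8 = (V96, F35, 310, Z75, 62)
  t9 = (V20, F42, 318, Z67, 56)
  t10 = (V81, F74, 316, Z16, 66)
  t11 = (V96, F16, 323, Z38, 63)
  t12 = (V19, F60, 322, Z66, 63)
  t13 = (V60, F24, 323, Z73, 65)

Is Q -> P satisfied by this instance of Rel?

Q=F74: rows 1, 10 → P = V81, V81 ✓
Q=F70: rows 2, 4 → P = V58, V58 ✓
Q=F20: row 3 → P = V36 ✓
Q=F60: rows 5, 12 → P = V19, V19 ✓
Q=F94: rows 6, 7 → P = V94, V94 ✓
Q=F35: row 8 → P = V96 ✓
Q=F42: row 9 → P = V20 ✓
Q=F16: row 11 → P = V96 ✓
Q=F24: row 13 → P = V60 ✓
Every Q value is associated with a single P value, so Q -> P holds.

Yes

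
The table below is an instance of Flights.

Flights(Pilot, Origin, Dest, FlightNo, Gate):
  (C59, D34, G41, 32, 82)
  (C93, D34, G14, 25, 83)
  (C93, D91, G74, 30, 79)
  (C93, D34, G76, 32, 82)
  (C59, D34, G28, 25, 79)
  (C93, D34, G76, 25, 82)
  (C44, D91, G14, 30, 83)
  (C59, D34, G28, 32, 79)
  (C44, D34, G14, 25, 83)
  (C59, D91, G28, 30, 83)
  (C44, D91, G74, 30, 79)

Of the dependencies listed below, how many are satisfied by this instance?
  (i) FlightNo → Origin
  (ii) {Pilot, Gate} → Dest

(i) FlightNo → Origin: every LHS value maps to a single RHS value — holds.
(ii) {Pilot, Gate} → Dest: every LHS value maps to a single RHS value — holds.
2 of the 2 dependencies hold.

2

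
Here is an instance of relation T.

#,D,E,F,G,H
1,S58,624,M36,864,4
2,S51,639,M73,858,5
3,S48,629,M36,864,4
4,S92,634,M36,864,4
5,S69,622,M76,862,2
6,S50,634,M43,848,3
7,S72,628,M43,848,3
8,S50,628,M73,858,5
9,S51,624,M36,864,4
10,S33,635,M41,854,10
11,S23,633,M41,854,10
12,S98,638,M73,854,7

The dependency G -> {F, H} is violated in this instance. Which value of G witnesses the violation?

854

G=864: rows 1, 3, 4, 9 → {F,H} = (M36, 4), (M36, 4), (M36, 4), (M36, 4) ✓
G=858: rows 2, 8 → {F,H} = (M73, 5), (M73, 5) ✓
G=862: row 5 → {F,H} = (M76, 2) ✓
G=848: rows 6, 7 → {F,H} = (M43, 3), (M43, 3) ✓
G=854: rows 10, 11, 12 → {F,H} takes values {(M41, 10), (M73, 7)} — violation
The only G value with inconsistent RHS is G=854.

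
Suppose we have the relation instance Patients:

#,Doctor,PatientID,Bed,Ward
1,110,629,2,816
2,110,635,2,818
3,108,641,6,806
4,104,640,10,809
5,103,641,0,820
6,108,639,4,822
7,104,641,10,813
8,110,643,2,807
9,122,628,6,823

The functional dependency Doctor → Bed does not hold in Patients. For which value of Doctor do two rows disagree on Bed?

Doctor=110: rows 1, 2, 8 → Bed = 2, 2, 2 ✓
Doctor=108: rows 3, 6 → Bed takes values {6, 4} — violation
Doctor=104: rows 4, 7 → Bed = 10, 10 ✓
Doctor=103: row 5 → Bed = 0 ✓
Doctor=122: row 9 → Bed = 6 ✓
The only Doctor value with inconsistent Bed is Doctor=108.

108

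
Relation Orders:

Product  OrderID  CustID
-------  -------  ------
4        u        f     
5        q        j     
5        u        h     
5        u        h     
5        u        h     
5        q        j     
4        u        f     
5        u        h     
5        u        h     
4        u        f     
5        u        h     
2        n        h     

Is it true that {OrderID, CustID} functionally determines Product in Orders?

Yes

(OrderID=u, CustID=f): 3 rows → Product = 4, 4, 4 ✓
(OrderID=q, CustID=j): 2 rows → Product = 5, 5 ✓
(OrderID=u, CustID=h): 6 rows → Product = 5, 5, 5, 5, 5, 5 ✓
(OrderID=n, CustID=h): 1 row → Product = 2 ✓
Every {OrderID, CustID} value is associated with a single Product value, so {OrderID, CustID} → Product holds.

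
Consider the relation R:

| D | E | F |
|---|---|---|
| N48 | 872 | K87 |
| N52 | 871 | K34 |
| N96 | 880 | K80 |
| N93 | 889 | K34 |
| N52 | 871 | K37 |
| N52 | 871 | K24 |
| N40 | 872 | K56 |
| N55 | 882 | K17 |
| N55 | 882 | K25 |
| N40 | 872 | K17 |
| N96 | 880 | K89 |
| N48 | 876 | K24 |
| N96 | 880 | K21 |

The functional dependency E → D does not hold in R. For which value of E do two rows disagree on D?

872

E=872: 3 rows → D takes values {N48, N40} — violation
E=871: 3 rows → D = N52, N52, N52 ✓
E=880: 3 rows → D = N96, N96, N96 ✓
E=889: 1 row → D = N93 ✓
E=882: 2 rows → D = N55, N55 ✓
E=876: 1 row → D = N48 ✓
The only E value with inconsistent D is E=872.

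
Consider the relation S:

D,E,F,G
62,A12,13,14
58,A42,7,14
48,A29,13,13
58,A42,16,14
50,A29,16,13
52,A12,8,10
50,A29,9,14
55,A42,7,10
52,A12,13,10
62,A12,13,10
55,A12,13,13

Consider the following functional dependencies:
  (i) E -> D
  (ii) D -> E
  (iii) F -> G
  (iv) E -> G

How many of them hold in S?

(i) E -> D: E=A12: 5 rows → D takes values {62, 52, 55} — violation; E=A42: 3 rows → D takes values {58, 55} — violation; E=A29: 3 rows → D takes values {48, 50} — violation — fails.
(ii) D -> E: D=55: 2 rows → E takes values {A42, A12} — violation — fails.
(iii) F -> G: F=13: 5 rows → G takes values {14, 13, 10} — violation; F=7: 2 rows → G takes values {14, 10} — violation; F=16: 2 rows → G takes values {14, 13} — violation — fails.
(iv) E -> G: E=A12: 5 rows → G takes values {14, 10, 13} — violation; E=A42: 3 rows → G takes values {14, 10} — violation; E=A29: 3 rows → G takes values {13, 14} — violation — fails.
None of the 4 dependencies hold.

0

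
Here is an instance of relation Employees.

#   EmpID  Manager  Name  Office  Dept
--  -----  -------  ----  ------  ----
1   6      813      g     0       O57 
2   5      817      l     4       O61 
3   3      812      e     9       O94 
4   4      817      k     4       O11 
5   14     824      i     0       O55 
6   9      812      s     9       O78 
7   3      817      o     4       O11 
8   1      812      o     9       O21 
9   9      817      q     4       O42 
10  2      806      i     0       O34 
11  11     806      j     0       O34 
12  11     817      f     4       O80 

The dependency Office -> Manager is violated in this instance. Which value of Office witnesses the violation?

Office=0: rows 1, 5, 10, 11 → Manager takes values {813, 824, 806} — violation
Office=4: rows 2, 4, 7, 9, 12 → Manager = 817, 817, 817, 817, 817 ✓
Office=9: rows 3, 6, 8 → Manager = 812, 812, 812 ✓
The only Office value with inconsistent Manager is Office=0.

0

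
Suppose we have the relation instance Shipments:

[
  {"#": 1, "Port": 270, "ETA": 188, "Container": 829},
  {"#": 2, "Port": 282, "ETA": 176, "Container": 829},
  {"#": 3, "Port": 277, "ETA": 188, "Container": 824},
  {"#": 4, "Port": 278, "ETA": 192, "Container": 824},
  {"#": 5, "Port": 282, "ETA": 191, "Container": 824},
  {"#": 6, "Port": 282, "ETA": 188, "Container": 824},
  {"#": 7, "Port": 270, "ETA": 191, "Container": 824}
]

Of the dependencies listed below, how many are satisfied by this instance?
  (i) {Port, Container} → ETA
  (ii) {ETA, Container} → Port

0

(i) {Port, Container} → ETA: (Port=282, Container=824): rows 5, 6 → ETA takes values {191, 188} — violation — fails.
(ii) {ETA, Container} → Port: (ETA=188, Container=824): rows 3, 6 → Port takes values {277, 282} — violation; (ETA=191, Container=824): rows 5, 7 → Port takes values {282, 270} — violation — fails.
None of the 2 dependencies hold.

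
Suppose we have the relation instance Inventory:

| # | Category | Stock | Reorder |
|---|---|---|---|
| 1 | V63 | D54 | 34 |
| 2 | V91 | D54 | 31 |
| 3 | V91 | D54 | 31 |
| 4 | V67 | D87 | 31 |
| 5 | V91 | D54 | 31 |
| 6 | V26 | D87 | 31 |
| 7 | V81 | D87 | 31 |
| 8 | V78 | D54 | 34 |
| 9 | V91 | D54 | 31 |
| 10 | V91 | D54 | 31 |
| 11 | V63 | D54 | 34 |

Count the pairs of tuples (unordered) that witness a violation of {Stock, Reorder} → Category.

5

(Stock=D54, Reorder=34): violating pairs (1,8), (8,11) — 2 pairs.
(Stock=D54, Reorder=31): all 5 rows agree on Category — 0 pairs.
(Stock=D87, Reorder=31): violating pairs (4,6), (4,7), (6,7) — 3 pairs.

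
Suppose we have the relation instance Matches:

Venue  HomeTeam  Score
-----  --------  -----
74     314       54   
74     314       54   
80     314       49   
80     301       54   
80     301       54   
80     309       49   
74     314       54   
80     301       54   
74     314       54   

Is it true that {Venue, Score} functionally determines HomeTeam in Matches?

No

(Venue=74, Score=54): 4 rows → HomeTeam = 314, 314, 314, 314 ✓
(Venue=80, Score=49): 2 rows → HomeTeam takes values {314, 309} — violation
(Venue=80, Score=54): 3 rows → HomeTeam = 301, 301, 301 ✓
Two rows agree on {Venue, Score} but differ on HomeTeam, so {Venue, Score} -> HomeTeam does not hold.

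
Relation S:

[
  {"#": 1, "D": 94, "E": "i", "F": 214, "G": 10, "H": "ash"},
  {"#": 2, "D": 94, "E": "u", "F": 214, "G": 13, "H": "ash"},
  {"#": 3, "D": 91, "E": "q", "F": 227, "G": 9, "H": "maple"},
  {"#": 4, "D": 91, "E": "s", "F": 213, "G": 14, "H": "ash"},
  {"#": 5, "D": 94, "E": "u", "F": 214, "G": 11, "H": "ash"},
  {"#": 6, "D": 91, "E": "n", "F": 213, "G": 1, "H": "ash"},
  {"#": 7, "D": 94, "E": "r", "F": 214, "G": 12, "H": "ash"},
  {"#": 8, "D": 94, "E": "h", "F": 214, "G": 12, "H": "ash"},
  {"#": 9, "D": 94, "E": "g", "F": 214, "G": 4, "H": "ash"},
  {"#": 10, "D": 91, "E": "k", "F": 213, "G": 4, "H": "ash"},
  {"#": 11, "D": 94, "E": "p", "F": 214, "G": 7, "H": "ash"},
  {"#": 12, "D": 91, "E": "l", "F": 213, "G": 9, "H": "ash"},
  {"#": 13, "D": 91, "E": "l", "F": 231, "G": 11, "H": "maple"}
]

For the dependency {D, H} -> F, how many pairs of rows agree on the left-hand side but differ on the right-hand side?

1

(D=94, H=ash): all 7 rows agree on F — 0 pairs.
(D=91, H=maple): violating pairs (3,13) — 1 pair.
(D=91, H=ash): all 4 rows agree on F — 0 pairs.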